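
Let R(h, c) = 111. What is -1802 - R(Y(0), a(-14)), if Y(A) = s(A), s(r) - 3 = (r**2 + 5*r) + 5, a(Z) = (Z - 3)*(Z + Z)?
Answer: -1913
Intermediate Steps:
a(Z) = 2*Z*(-3 + Z) (a(Z) = (-3 + Z)*(2*Z) = 2*Z*(-3 + Z))
s(r) = 8 + r**2 + 5*r (s(r) = 3 + ((r**2 + 5*r) + 5) = 3 + (5 + r**2 + 5*r) = 8 + r**2 + 5*r)
Y(A) = 8 + A**2 + 5*A
-1802 - R(Y(0), a(-14)) = -1802 - 1*111 = -1802 - 111 = -1913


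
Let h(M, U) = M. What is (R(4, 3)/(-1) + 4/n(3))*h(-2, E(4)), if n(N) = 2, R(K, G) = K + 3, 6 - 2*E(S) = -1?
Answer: 10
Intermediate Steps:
E(S) = 7/2 (E(S) = 3 - ½*(-1) = 3 + ½ = 7/2)
R(K, G) = 3 + K
(R(4, 3)/(-1) + 4/n(3))*h(-2, E(4)) = ((3 + 4)/(-1) + 4/2)*(-2) = (7*(-1) + 4*(½))*(-2) = (-7 + 2)*(-2) = -5*(-2) = 10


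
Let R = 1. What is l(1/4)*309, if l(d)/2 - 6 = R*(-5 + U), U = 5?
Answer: 3708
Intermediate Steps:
l(d) = 12 (l(d) = 12 + 2*(1*(-5 + 5)) = 12 + 2*(1*0) = 12 + 2*0 = 12 + 0 = 12)
l(1/4)*309 = 12*309 = 3708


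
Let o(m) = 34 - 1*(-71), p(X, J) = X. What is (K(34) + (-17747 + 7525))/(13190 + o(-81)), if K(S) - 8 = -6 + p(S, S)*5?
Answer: -2010/2659 ≈ -0.75592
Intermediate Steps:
o(m) = 105 (o(m) = 34 + 71 = 105)
K(S) = 2 + 5*S (K(S) = 8 + (-6 + S*5) = 8 + (-6 + 5*S) = 2 + 5*S)
(K(34) + (-17747 + 7525))/(13190 + o(-81)) = ((2 + 5*34) + (-17747 + 7525))/(13190 + 105) = ((2 + 170) - 10222)/13295 = (172 - 10222)*(1/13295) = -10050*1/13295 = -2010/2659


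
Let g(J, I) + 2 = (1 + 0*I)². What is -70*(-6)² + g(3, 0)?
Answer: -2521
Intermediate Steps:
g(J, I) = -1 (g(J, I) = -2 + (1 + 0*I)² = -2 + (1 + 0)² = -2 + 1² = -2 + 1 = -1)
-70*(-6)² + g(3, 0) = -70*(-6)² - 1 = -70*36 - 1 = -2520 - 1 = -2521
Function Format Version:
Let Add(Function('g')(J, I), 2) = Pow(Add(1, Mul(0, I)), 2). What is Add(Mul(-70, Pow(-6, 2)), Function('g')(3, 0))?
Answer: -2521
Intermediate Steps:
Function('g')(J, I) = -1 (Function('g')(J, I) = Add(-2, Pow(Add(1, Mul(0, I)), 2)) = Add(-2, Pow(Add(1, 0), 2)) = Add(-2, Pow(1, 2)) = Add(-2, 1) = -1)
Add(Mul(-70, Pow(-6, 2)), Function('g')(3, 0)) = Add(Mul(-70, Pow(-6, 2)), -1) = Add(Mul(-70, 36), -1) = Add(-2520, -1) = -2521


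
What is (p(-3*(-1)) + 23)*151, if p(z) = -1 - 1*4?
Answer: 2718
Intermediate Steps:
p(z) = -5 (p(z) = -1 - 4 = -5)
(p(-3*(-1)) + 23)*151 = (-5 + 23)*151 = 18*151 = 2718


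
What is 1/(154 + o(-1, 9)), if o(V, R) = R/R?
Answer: 1/155 ≈ 0.0064516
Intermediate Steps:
o(V, R) = 1
1/(154 + o(-1, 9)) = 1/(154 + 1) = 1/155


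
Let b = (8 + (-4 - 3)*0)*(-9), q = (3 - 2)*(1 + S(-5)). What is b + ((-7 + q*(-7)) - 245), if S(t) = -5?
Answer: -296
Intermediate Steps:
q = -4 (q = (3 - 2)*(1 - 5) = 1*(-4) = -4)
b = -72 (b = (8 - 7*0)*(-9) = (8 + 0)*(-9) = 8*(-9) = -72)
b + ((-7 + q*(-7)) - 245) = -72 + ((-7 - 4*(-7)) - 245) = -72 + ((-7 + 28) - 245) = -72 + (21 - 245) = -72 - 224 = -296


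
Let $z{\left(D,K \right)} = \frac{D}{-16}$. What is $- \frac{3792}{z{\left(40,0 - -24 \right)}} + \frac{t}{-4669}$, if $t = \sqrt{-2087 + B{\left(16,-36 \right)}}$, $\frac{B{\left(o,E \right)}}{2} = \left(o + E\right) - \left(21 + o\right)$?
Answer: $\frac{7584}{5} - \frac{i \sqrt{2201}}{4669} \approx 1516.8 - 0.010048 i$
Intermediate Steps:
$z{\left(D,K \right)} = - \frac{D}{16}$ ($z{\left(D,K \right)} = D \left(- \frac{1}{16}\right) = - \frac{D}{16}$)
$B{\left(o,E \right)} = -42 + 2 E$ ($B{\left(o,E \right)} = 2 \left(\left(o + E\right) - \left(21 + o\right)\right) = 2 \left(\left(E + o\right) - \left(21 + o\right)\right) = 2 \left(-21 + E\right) = -42 + 2 E$)
$t = i \sqrt{2201}$ ($t = \sqrt{-2087 + \left(-42 + 2 \left(-36\right)\right)} = \sqrt{-2087 - 114} = \sqrt{-2201} = i \sqrt{2201} \approx 46.915 i$)
$- \frac{3792}{z{\left(40,0 - -24 \right)}} + \frac{t}{-4669} = - \frac{3792}{\left(- \frac{1}{16}\right) 40} + \frac{i \sqrt{2201}}{-4669} = - \frac{3792}{- \frac{5}{2}} + i \sqrt{2201} \left(- \frac{1}{4669}\right) = \left(-3792\right) \left(- \frac{2}{5}\right) - \frac{i \sqrt{2201}}{4669} = \frac{7584}{5} - \frac{i \sqrt{2201}}{4669}$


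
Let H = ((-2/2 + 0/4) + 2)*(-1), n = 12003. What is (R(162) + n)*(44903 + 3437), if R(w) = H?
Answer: 580176680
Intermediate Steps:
H = -1 (H = ((-2*½ + 0*(¼)) + 2)*(-1) = ((-1 + 0) + 2)*(-1) = (-1 + 2)*(-1) = 1*(-1) = -1)
R(w) = -1
(R(162) + n)*(44903 + 3437) = (-1 + 12003)*(44903 + 3437) = 12002*48340 = 580176680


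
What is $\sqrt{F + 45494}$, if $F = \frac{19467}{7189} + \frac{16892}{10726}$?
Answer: $\frac{\sqrt{1380230075210451439}}{5507801} \approx 213.3$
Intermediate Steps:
$F = \frac{23588545}{5507801}$ ($F = 19467 \cdot \frac{1}{7189} + 16892 \cdot \frac{1}{10726} = \frac{2781}{1027} + \frac{8446}{5363} = \frac{23588545}{5507801} \approx 4.2828$)
$\sqrt{F + 45494} = \sqrt{\frac{23588545}{5507801} + 45494} = \sqrt{\frac{250595487239}{5507801}} = \frac{\sqrt{1380230075210451439}}{5507801}$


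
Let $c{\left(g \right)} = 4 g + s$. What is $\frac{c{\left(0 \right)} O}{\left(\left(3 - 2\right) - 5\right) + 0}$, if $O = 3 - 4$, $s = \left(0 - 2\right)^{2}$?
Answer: $1$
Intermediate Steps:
$s = 4$ ($s = \left(-2\right)^{2} = 4$)
$c{\left(g \right)} = 4 + 4 g$ ($c{\left(g \right)} = 4 g + 4 = 4 + 4 g$)
$O = -1$
$\frac{c{\left(0 \right)} O}{\left(\left(3 - 2\right) - 5\right) + 0} = \frac{\left(4 + 4 \cdot 0\right) \left(-1\right)}{\left(\left(3 - 2\right) - 5\right) + 0} = \frac{\left(4 + 0\right) \left(-1\right)}{\left(1 - 5\right) + 0} = \frac{4 \left(-1\right)}{-4 + 0} = - \frac{4}{-4} = \left(-4\right) \left(- \frac{1}{4}\right) = 1$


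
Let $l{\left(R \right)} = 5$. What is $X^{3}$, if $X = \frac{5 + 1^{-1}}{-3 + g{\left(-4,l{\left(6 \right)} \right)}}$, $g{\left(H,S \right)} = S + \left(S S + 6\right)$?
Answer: $\frac{8}{1331} \approx 0.0060105$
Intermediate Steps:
$g{\left(H,S \right)} = 6 + S + S^{2}$ ($g{\left(H,S \right)} = S + \left(S^{2} + 6\right) = S + \left(6 + S^{2}\right) = 6 + S + S^{2}$)
$X = \frac{2}{11}$ ($X = \frac{5 + 1^{-1}}{-3 + \left(6 + 5 + 5^{2}\right)} = \frac{5 + 1}{-3 + \left(6 + 5 + 25\right)} = \frac{6}{-3 + 36} = \frac{6}{33} = 6 \cdot \frac{1}{33} = \frac{2}{11} \approx 0.18182$)
$X^{3} = \left(\frac{2}{11}\right)^{3} = \frac{8}{1331}$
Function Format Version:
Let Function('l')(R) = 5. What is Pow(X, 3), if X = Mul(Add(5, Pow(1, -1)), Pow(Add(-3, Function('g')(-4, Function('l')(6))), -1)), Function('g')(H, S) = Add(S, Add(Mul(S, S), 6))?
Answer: Rational(8, 1331) ≈ 0.0060105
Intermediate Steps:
Function('g')(H, S) = Add(6, S, Pow(S, 2)) (Function('g')(H, S) = Add(S, Add(Pow(S, 2), 6)) = Add(S, Add(6, Pow(S, 2))) = Add(6, S, Pow(S, 2)))
X = Rational(2, 11) (X = Mul(Add(5, Pow(1, -1)), Pow(Add(-3, Add(6, 5, Pow(5, 2))), -1)) = Mul(Add(5, 1), Pow(Add(-3, Add(6, 5, 25)), -1)) = Mul(6, Pow(Add(-3, 36), -1)) = Mul(6, Pow(33, -1)) = Mul(6, Rational(1, 33)) = Rational(2, 11) ≈ 0.18182)
Pow(X, 3) = Pow(Rational(2, 11), 3) = Rational(8, 1331)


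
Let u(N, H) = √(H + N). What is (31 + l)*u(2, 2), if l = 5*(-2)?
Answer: 42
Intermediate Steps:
l = -10
(31 + l)*u(2, 2) = (31 - 10)*√(2 + 2) = 21*√4 = 21*2 = 42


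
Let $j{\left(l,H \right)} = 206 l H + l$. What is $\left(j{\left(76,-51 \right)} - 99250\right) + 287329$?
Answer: $-610301$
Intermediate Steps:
$j{\left(l,H \right)} = l + 206 H l$ ($j{\left(l,H \right)} = 206 H l + l = l + 206 H l$)
$\left(j{\left(76,-51 \right)} - 99250\right) + 287329 = \left(76 \left(1 + 206 \left(-51\right)\right) - 99250\right) + 287329 = \left(76 \left(1 - 10506\right) - 99250\right) + 287329 = \left(76 \left(-10505\right) - 99250\right) + 287329 = \left(-798380 - 99250\right) + 287329 = -897630 + 287329 = -610301$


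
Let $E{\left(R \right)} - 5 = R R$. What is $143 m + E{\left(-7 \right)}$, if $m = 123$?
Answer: $17643$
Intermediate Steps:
$E{\left(R \right)} = 5 + R^{2}$ ($E{\left(R \right)} = 5 + R R = 5 + R^{2}$)
$143 m + E{\left(-7 \right)} = 143 \cdot 123 + \left(5 + \left(-7\right)^{2}\right) = 17589 + \left(5 + 49\right) = 17589 + 54 = 17643$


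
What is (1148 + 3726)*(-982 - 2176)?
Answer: -15392092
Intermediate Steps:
(1148 + 3726)*(-982 - 2176) = 4874*(-3158) = -15392092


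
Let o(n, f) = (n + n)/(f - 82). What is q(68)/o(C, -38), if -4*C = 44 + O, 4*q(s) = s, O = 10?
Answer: 680/9 ≈ 75.556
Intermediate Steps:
q(s) = s/4
C = -27/2 (C = -(44 + 10)/4 = -¼*54 = -27/2 ≈ -13.500)
o(n, f) = 2*n/(-82 + f) (o(n, f) = (2*n)/(-82 + f) = 2*n/(-82 + f))
q(68)/o(C, -38) = ((¼)*68)/((2*(-27/2)/(-82 - 38))) = 17/((2*(-27/2)/(-120))) = 17/((2*(-27/2)*(-1/120))) = 17/(9/40) = 17*(40/9) = 680/9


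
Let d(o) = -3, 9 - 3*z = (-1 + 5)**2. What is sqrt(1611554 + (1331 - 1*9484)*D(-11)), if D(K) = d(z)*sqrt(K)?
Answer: sqrt(1611554 + 24459*I*sqrt(11)) ≈ 1269.9 + 31.94*I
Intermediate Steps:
z = -7/3 (z = 3 - (-1 + 5)**2/3 = 3 - 1/3*4**2 = 3 - 1/3*16 = 3 - 16/3 = -7/3 ≈ -2.3333)
D(K) = -3*sqrt(K)
sqrt(1611554 + (1331 - 1*9484)*D(-11)) = sqrt(1611554 + (1331 - 1*9484)*(-3*I*sqrt(11))) = sqrt(1611554 + (1331 - 9484)*(-3*I*sqrt(11))) = sqrt(1611554 - (-24459)*I*sqrt(11)) = sqrt(1611554 + 24459*I*sqrt(11))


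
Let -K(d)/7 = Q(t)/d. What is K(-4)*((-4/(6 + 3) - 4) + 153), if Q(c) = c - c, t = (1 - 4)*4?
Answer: 0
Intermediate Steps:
t = -12 (t = -3*4 = -12)
Q(c) = 0
K(d) = 0 (K(d) = -0/d = -7*0 = 0)
K(-4)*((-4/(6 + 3) - 4) + 153) = 0*((-4/(6 + 3) - 4) + 153) = 0*((-4/9 - 4) + 153) = 0*(-40/9 + 153) = 0*(1337/9) = 0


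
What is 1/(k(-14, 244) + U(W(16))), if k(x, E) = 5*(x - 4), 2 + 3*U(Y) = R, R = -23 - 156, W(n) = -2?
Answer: -3/451 ≈ -0.0066519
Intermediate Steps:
R = -179
U(Y) = -181/3 (U(Y) = -2/3 + (1/3)*(-179) = -2/3 - 179/3 = -181/3)
k(x, E) = -20 + 5*x (k(x, E) = 5*(-4 + x) = -20 + 5*x)
1/(k(-14, 244) + U(W(16))) = 1/((-20 + 5*(-14)) - 181/3) = 1/((-20 - 70) - 181/3) = 1/(-90 - 181/3) = 1/(-451/3) = -3/451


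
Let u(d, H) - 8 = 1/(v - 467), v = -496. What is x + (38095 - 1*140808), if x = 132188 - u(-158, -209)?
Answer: 28376722/963 ≈ 29467.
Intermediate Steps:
u(d, H) = 7703/963 (u(d, H) = 8 + 1/(-496 - 467) = 8 + 1/(-963) = 8 - 1/963 = 7703/963)
x = 127289341/963 (x = 132188 - 1*7703/963 = 132188 - 7703/963 = 127289341/963 ≈ 1.3218e+5)
x + (38095 - 1*140808) = 127289341/963 + (38095 - 1*140808) = 127289341/963 + (38095 - 140808) = 127289341/963 - 102713 = 28376722/963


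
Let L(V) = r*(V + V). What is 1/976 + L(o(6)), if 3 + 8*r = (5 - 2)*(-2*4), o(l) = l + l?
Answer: -79055/976 ≈ -80.999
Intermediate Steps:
o(l) = 2*l
r = -27/8 (r = -3/8 + ((5 - 2)*(-2*4))/8 = -3/8 + (3*(-8))/8 = -3/8 + (1/8)*(-24) = -3/8 - 3 = -27/8 ≈ -3.3750)
L(V) = -27*V/4 (L(V) = -27*(V + V)/8 = -27*V/4)
1/976 + L(o(6)) = 1/976 - 27*6/2 = 1/976 - 27/4*12 = 1/976 - 81 = -79055/976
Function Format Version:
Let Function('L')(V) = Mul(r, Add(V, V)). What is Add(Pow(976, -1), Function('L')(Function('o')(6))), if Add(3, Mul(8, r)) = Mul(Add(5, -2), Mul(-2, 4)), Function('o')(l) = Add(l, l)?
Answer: Rational(-79055, 976) ≈ -80.999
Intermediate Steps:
Function('o')(l) = Mul(2, l)
r = Rational(-27, 8) (r = Add(Rational(-3, 8), Mul(Rational(1, 8), Mul(Add(5, -2), Mul(-2, 4)))) = Add(Rational(-3, 8), Mul(Rational(1, 8), Mul(3, -8))) = Add(Rational(-3, 8), Mul(Rational(1, 8), -24)) = Add(Rational(-3, 8), -3) = Rational(-27, 8) ≈ -3.3750)
Function('L')(V) = Mul(Rational(-27, 4), V) (Function('L')(V) = Mul(Rational(-27, 8), Add(V, V)) = Mul(Rational(-27, 8), Mul(2, V)) = Mul(Rational(-27, 4), V))
Add(Pow(976, -1), Function('L')(Function('o')(6))) = Add(Pow(976, -1), Mul(Rational(-27, 4), Mul(2, 6))) = Add(Rational(1, 976), Mul(Rational(-27, 4), 12)) = Add(Rational(1, 976), -81) = Rational(-79055, 976)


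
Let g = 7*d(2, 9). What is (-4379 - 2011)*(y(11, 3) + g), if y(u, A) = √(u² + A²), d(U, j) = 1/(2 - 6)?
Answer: 22365/2 - 6390*√130 ≈ -61675.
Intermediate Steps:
d(U, j) = -¼ (d(U, j) = 1/(-4) = -¼)
g = -7/4 (g = 7*(-¼) = -7/4 ≈ -1.7500)
y(u, A) = √(A² + u²)
(-4379 - 2011)*(y(11, 3) + g) = (-4379 - 2011)*(√(3² + 11²) - 7/4) = -6390*(√(9 + 121) - 7/4) = -6390*(√130 - 7/4) = -6390*(-7/4 + √130) = 22365/2 - 6390*√130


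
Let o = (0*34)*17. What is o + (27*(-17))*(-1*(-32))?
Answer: -14688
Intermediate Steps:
o = 0 (o = 0*17 = 0)
o + (27*(-17))*(-1*(-32)) = 0 + (27*(-17))*(-1*(-32)) = 0 - 459*32 = 0 - 14688 = -14688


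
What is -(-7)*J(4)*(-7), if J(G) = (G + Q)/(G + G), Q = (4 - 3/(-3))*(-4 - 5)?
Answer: 2009/8 ≈ 251.13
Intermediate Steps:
Q = -45 (Q = (4 - 3*(-⅓))*(-9) = (4 + 1)*(-9) = 5*(-9) = -45)
J(G) = (-45 + G)/(2*G) (J(G) = (G - 45)/(G + G) = (-45 + G)/((2*G)) = (-45 + G)*(1/(2*G)) = (-45 + G)/(2*G))
-(-7)*J(4)*(-7) = -(-7)*(½)*(-45 + 4)/4*(-7) = -(-7)*(½)*(¼)*(-41)*(-7) = -(-7)*(-41)/8*(-7) = -7*41/8*(-7) = -287/8*(-7) = 2009/8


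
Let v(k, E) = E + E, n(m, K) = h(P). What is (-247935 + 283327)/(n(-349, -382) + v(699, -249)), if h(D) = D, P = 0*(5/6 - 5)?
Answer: -17696/249 ≈ -71.068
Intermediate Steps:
P = 0 (P = 0*(5*(1/6) - 5) = 0*(5/6 - 5) = 0*(-25/6) = 0)
n(m, K) = 0
v(k, E) = 2*E
(-247935 + 283327)/(n(-349, -382) + v(699, -249)) = (-247935 + 283327)/(0 + 2*(-249)) = 35392/(0 - 498) = 35392/(-498) = 35392*(-1/498) = -17696/249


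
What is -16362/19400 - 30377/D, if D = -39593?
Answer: -29253433/384052100 ≈ -0.076170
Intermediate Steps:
-16362/19400 - 30377/D = -16362/19400 - 30377/(-39593) = -16362*1/19400 - 30377*(-1/39593) = -8181/9700 + 30377/39593 = -29253433/384052100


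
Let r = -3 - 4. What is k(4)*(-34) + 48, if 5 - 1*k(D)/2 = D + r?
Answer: -496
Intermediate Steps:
r = -7
k(D) = 24 - 2*D (k(D) = 10 - 2*(D - 7) = 10 - 2*(-7 + D) = 10 + (14 - 2*D) = 24 - 2*D)
k(4)*(-34) + 48 = (24 - 2*4)*(-34) + 48 = (24 - 8)*(-34) + 48 = 16*(-34) + 48 = -544 + 48 = -496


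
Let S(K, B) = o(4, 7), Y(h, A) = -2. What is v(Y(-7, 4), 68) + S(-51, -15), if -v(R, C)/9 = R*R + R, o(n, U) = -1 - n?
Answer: -23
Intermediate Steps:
S(K, B) = -5 (S(K, B) = -1 - 1*4 = -1 - 4 = -5)
v(R, C) = -9*R - 9*R² (v(R, C) = -9*(R*R + R) = -9*(R² + R) = -9*(R + R²) = -9*R - 9*R²)
v(Y(-7, 4), 68) + S(-51, -15) = -9*(-2)*(1 - 2) - 5 = -9*(-2)*(-1) - 5 = -18 - 5 = -23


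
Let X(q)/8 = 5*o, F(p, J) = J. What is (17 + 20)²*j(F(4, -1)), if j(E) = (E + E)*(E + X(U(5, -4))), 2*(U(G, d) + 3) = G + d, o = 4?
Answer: -435342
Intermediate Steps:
U(G, d) = -3 + G/2 + d/2 (U(G, d) = -3 + (G + d)/2 = -3 + (G/2 + d/2) = -3 + G/2 + d/2)
X(q) = 160 (X(q) = 8*(5*4) = 8*20 = 160)
j(E) = 2*E*(160 + E) (j(E) = (E + E)*(E + 160) = (2*E)*(160 + E) = 2*E*(160 + E))
(17 + 20)²*j(F(4, -1)) = (17 + 20)²*(2*(-1)*(160 - 1)) = 37²*(2*(-1)*159) = 1369*(-318) = -435342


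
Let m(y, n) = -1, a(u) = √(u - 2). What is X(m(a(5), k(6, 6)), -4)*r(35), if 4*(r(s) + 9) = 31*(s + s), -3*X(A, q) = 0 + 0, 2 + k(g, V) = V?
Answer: 0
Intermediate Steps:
k(g, V) = -2 + V
a(u) = √(-2 + u)
X(A, q) = 0 (X(A, q) = -(0 + 0)/3 = -⅓*0 = 0)
r(s) = -9 + 31*s/2 (r(s) = -9 + (31*(s + s))/4 = -9 + (31*(2*s))/4 = -9 + (62*s)/4 = -9 + 31*s/2)
X(m(a(5), k(6, 6)), -4)*r(35) = 0*(-9 + (31/2)*35) = 0*(-9 + 1085/2) = 0*(1067/2) = 0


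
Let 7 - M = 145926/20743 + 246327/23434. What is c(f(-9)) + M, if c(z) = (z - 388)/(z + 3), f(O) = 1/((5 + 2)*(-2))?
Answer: -2851123488097/19929749942 ≈ -143.06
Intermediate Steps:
f(O) = -1/14 (f(O) = 1/(7*(-2)) = 1/(-14) = -1/14)
M = -5126550611/486091462 (M = 7 - (145926/20743 + 246327/23434) = 7 - 1*8529190845/486091462 = 7 - 8529190845/486091462 = -5126550611/486091462 ≈ -10.546)
c(z) = (-388 + z)/(3 + z)
c(f(-9)) + M = (-388 - 1/14)/(3 - 1/14) - 5126550611/486091462 = -5433/14/(41/14) - 5126550611/486091462 = (14/41)*(-5433/14) - 5126550611/486091462 = -5433/41 - 5126550611/486091462 = -2851123488097/19929749942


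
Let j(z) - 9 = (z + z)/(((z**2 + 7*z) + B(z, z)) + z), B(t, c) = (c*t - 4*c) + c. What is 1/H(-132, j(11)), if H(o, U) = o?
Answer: -1/132 ≈ -0.0075758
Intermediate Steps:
B(t, c) = -3*c + c*t (B(t, c) = (-4*c + c*t) + c = -3*c + c*t)
j(z) = 9 + 2*z/(z**2 + 8*z + z*(-3 + z)) (j(z) = 9 + (z + z)/(((z**2 + 7*z) + z*(-3 + z)) + z) = 9 + (2*z)/((z**2 + 7*z + z*(-3 + z)) + z) = 9 + (2*z)/(z**2 + 8*z + z*(-3 + z)) = 9 + 2*z/(z**2 + 8*z + z*(-3 + z)))
1/H(-132, j(11)) = 1/(-132) = -1/132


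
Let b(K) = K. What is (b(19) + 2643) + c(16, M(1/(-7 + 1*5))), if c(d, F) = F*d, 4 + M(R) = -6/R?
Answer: 2790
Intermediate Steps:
M(R) = -4 - 6/R
(b(19) + 2643) + c(16, M(1/(-7 + 1*5))) = (19 + 2643) + (-4 - 6/(1/(-7 + 1*5)))*16 = 2662 + (-4 - 6/(1/(-7 + 5)))*16 = 2662 + (-4 - 6/(1/(-2)))*16 = 2662 + (-4 - 6/(-1/2))*16 = 2662 + (-4 - 6*(-2))*16 = 2662 + (-4 + 12)*16 = 2662 + 8*16 = 2662 + 128 = 2790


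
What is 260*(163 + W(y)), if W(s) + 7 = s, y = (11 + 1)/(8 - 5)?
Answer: 41600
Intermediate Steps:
y = 4 (y = 12/3 = 12*(⅓) = 4)
W(s) = -7 + s
260*(163 + W(y)) = 260*(163 + (-7 + 4)) = 260*(163 - 3) = 260*160 = 41600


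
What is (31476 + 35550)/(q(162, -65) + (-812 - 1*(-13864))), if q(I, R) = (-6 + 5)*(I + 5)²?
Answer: -67026/14837 ≈ -4.5175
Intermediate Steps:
q(I, R) = -(5 + I)²
(31476 + 35550)/(q(162, -65) + (-812 - 1*(-13864))) = (31476 + 35550)/(-(5 + 162)² + (-812 - 1*(-13864))) = 67026/(-1*167² + (-812 + 13864)) = 67026/(-1*27889 + 13052) = 67026/(-27889 + 13052) = 67026/(-14837) = 67026*(-1/14837) = -67026/14837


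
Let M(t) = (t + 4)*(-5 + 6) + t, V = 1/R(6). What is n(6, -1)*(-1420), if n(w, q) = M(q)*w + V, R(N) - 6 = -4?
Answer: -17750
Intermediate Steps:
R(N) = 2 (R(N) = 6 - 4 = 2)
V = ½ (V = 1/2 = ½ ≈ 0.50000)
M(t) = 4 + 2*t (M(t) = (4 + t)*1 + t = (4 + t) + t = 4 + 2*t)
n(w, q) = ½ + w*(4 + 2*q) (n(w, q) = (4 + 2*q)*w + ½ = w*(4 + 2*q) + ½ = ½ + w*(4 + 2*q))
n(6, -1)*(-1420) = (½ + 2*6*(2 - 1))*(-1420) = (½ + 2*6*1)*(-1420) = (½ + 12)*(-1420) = (25/2)*(-1420) = -17750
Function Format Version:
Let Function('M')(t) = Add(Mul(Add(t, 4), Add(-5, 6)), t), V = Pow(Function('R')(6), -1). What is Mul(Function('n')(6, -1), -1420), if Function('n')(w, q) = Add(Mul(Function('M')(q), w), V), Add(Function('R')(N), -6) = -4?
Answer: -17750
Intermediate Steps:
Function('R')(N) = 2 (Function('R')(N) = Add(6, -4) = 2)
V = Rational(1, 2) (V = Pow(2, -1) = Rational(1, 2) ≈ 0.50000)
Function('M')(t) = Add(4, Mul(2, t)) (Function('M')(t) = Add(Mul(Add(4, t), 1), t) = Add(Add(4, t), t) = Add(4, Mul(2, t)))
Function('n')(w, q) = Add(Rational(1, 2), Mul(w, Add(4, Mul(2, q)))) (Function('n')(w, q) = Add(Mul(Add(4, Mul(2, q)), w), Rational(1, 2)) = Add(Mul(w, Add(4, Mul(2, q))), Rational(1, 2)) = Add(Rational(1, 2), Mul(w, Add(4, Mul(2, q)))))
Mul(Function('n')(6, -1), -1420) = Mul(Add(Rational(1, 2), Mul(2, 6, Add(2, -1))), -1420) = Mul(Add(Rational(1, 2), Mul(2, 6, 1)), -1420) = Mul(Add(Rational(1, 2), 12), -1420) = Mul(Rational(25, 2), -1420) = -17750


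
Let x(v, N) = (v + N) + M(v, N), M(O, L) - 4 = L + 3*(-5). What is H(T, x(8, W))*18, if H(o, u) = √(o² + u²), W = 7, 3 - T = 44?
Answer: 18*√1802 ≈ 764.10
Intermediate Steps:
T = -41 (T = 3 - 1*44 = 3 - 44 = -41)
M(O, L) = -11 + L (M(O, L) = 4 + (L + 3*(-5)) = 4 + (L - 15) = 4 + (-15 + L) = -11 + L)
x(v, N) = -11 + v + 2*N (x(v, N) = (v + N) + (-11 + N) = (N + v) + (-11 + N) = -11 + v + 2*N)
H(T, x(8, W))*18 = √((-41)² + (-11 + 8 + 2*7)²)*18 = √(1681 + (-11 + 8 + 14)²)*18 = √(1681 + 11²)*18 = √(1681 + 121)*18 = √1802*18 = 18*√1802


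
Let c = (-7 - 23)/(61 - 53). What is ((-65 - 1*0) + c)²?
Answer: 75625/16 ≈ 4726.6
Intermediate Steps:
c = -15/4 (c = -30/8 = -30*⅛ = -15/4 ≈ -3.7500)
((-65 - 1*0) + c)² = ((-65 - 1*0) - 15/4)² = ((-65 + 0) - 15/4)² = (-65 - 15/4)² = (-275/4)² = 75625/16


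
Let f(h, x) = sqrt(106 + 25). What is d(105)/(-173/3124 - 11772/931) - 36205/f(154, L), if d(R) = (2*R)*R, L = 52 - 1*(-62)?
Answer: -64131190200/36936791 - 36205*sqrt(131)/131 ≈ -4899.5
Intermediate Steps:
L = 114 (L = 52 + 62 = 114)
f(h, x) = sqrt(131)
d(R) = 2*R**2
d(105)/(-173/3124 - 11772/931) - 36205/f(154, L) = (2*105**2)/(-173/3124 - 11772/931) - 36205*sqrt(131)/131 = (2*11025)/(-173*1/3124 - 11772*1/931) - 36205*sqrt(131)/131 = 22050/(-173/3124 - 11772/931) - 36205*sqrt(131)/131 = 22050/(-36936791/2908444) - 36205*sqrt(131)/131 = 22050*(-2908444/36936791) - 36205*sqrt(131)/131 = -64131190200/36936791 - 36205*sqrt(131)/131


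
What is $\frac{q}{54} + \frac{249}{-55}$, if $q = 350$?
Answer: $\frac{2902}{1485} \approx 1.9542$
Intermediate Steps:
$\frac{q}{54} + \frac{249}{-55} = \frac{350}{54} + \frac{249}{-55} = 350 \cdot \frac{1}{54} + 249 \left(- \frac{1}{55}\right) = \frac{175}{27} - \frac{249}{55} = \frac{2902}{1485}$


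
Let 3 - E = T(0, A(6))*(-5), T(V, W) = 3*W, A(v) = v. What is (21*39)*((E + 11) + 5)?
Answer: 89271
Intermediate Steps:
E = 93 (E = 3 - 3*6*(-5) = 3 - 18*(-5) = 3 - 1*(-90) = 3 + 90 = 93)
(21*39)*((E + 11) + 5) = (21*39)*((93 + 11) + 5) = 819*(104 + 5) = 819*109 = 89271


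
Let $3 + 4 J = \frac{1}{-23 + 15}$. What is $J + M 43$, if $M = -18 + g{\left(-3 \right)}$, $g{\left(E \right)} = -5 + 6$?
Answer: $- \frac{23417}{32} \approx -731.78$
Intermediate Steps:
$J = - \frac{25}{32}$ ($J = - \frac{3}{4} + \frac{1}{4 \left(-23 + 15\right)} = - \frac{3}{4} + \frac{1}{4 \left(-8\right)} = - \frac{3}{4} + \frac{1}{4} \left(- \frac{1}{8}\right) = - \frac{3}{4} - \frac{1}{32} = - \frac{25}{32} \approx -0.78125$)
$g{\left(E \right)} = 1$
$M = -17$ ($M = -18 + 1 = -17$)
$J + M 43 = - \frac{25}{32} - 731 = - \frac{23417}{32}$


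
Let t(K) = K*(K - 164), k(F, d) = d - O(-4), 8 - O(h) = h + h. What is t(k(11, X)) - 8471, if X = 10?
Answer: -7451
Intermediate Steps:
O(h) = 8 - 2*h (O(h) = 8 - (h + h) = 8 - 2*h)
k(F, d) = -16 + d (k(F, d) = d - (8 - 2*(-4)) = d - (8 + 8) = d - 1*16 = d - 16 = -16 + d)
t(K) = K*(-164 + K)
t(k(11, X)) - 8471 = (-16 + 10)*(-164 + (-16 + 10)) - 8471 = -6*(-164 - 6) - 8471 = -6*(-170) - 8471 = 1020 - 8471 = -7451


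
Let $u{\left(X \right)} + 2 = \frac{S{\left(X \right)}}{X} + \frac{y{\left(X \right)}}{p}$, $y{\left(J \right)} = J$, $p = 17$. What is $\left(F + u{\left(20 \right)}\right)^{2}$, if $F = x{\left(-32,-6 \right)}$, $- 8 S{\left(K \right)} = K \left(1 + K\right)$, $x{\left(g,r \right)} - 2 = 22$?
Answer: $\frac{7812025}{18496} \approx 422.36$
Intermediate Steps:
$x{\left(g,r \right)} = 24$ ($x{\left(g,r \right)} = 2 + 22 = 24$)
$S{\left(K \right)} = - \frac{K \left(1 + K\right)}{8}$
$u{\left(X \right)} = - \frac{17}{8} - \frac{9 X}{136}$ ($u{\left(X \right)} = -2 + \left(\frac{\left(- \frac{1}{8}\right) X \left(1 + X\right)}{X} + \frac{X}{17}\right) = -2 - \left(\frac{1}{8} + \frac{X}{8} - X \frac{1}{17}\right) = -2 - \left(\frac{1}{8} + \frac{9 X}{136}\right) = - \frac{17}{8} - \frac{9 X}{136}$)
$F = 24$
$\left(F + u{\left(20 \right)}\right)^{2} = \left(24 - \frac{469}{136}\right)^{2} = \left(\frac{2795}{136}\right)^{2} = \frac{7812025}{18496}$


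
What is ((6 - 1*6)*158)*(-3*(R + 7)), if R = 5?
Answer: 0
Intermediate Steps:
((6 - 1*6)*158)*(-3*(R + 7)) = ((6 - 1*6)*158)*(-3*(5 + 7)) = ((6 - 6)*158)*(-3*12) = (0*158)*(-36) = 0*(-36) = 0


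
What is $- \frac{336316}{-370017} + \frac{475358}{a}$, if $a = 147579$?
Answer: $\frac{75174573350}{18202246281} \approx 4.13$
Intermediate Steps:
$- \frac{336316}{-370017} + \frac{475358}{a} = - \frac{336316}{-370017} + \frac{475358}{147579} = \left(-336316\right) \left(- \frac{1}{370017}\right) + 475358 \cdot \frac{1}{147579} = \frac{336316}{370017} + \frac{475358}{147579} = \frac{75174573350}{18202246281}$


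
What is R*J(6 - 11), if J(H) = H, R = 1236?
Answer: -6180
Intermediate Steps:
R*J(6 - 11) = 1236*(6 - 11) = 1236*(-5) = -6180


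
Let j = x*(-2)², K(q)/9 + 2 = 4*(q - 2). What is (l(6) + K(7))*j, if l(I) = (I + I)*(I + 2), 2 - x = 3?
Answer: -1032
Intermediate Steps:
x = -1 (x = 2 - 1*3 = 2 - 3 = -1)
K(q) = -90 + 36*q (K(q) = -18 + 9*(4*(q - 2)) = -18 + 9*(4*(-2 + q)) = -18 + 9*(-8 + 4*q) = -18 + (-72 + 36*q) = -90 + 36*q)
l(I) = 2*I*(2 + I) (l(I) = (2*I)*(2 + I) = 2*I*(2 + I))
j = -4 (j = -1*(-2)² = -1*4 = -4)
(l(6) + K(7))*j = (2*6*(2 + 6) + (-90 + 36*7))*(-4) = (2*6*8 + (-90 + 252))*(-4) = (96 + 162)*(-4) = 258*(-4) = -1032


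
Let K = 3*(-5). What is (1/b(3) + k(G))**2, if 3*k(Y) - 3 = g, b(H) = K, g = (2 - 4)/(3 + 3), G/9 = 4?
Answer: 1369/2025 ≈ 0.67605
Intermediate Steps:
G = 36 (G = 9*4 = 36)
g = -1/3 (g = -2/6 = -2*1/6 = -1/3 ≈ -0.33333)
K = -15
b(H) = -15
k(Y) = 8/9 (k(Y) = 1 + (1/3)*(-1/3) = 1 - 1/9 = 8/9)
(1/b(3) + k(G))**2 = (1/(-15) + 8/9)**2 = (-1/15 + 8/9)**2 = (37/45)**2 = 1369/2025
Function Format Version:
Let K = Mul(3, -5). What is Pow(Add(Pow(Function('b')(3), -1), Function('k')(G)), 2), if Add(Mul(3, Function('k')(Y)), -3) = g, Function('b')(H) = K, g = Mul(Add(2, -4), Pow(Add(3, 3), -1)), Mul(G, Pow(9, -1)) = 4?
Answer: Rational(1369, 2025) ≈ 0.67605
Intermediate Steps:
G = 36 (G = Mul(9, 4) = 36)
g = Rational(-1, 3) (g = Mul(-2, Pow(6, -1)) = Mul(-2, Rational(1, 6)) = Rational(-1, 3) ≈ -0.33333)
K = -15
Function('b')(H) = -15
Function('k')(Y) = Rational(8, 9) (Function('k')(Y) = Add(1, Mul(Rational(1, 3), Rational(-1, 3))) = Add(1, Rational(-1, 9)) = Rational(8, 9))
Pow(Add(Pow(Function('b')(3), -1), Function('k')(G)), 2) = Pow(Add(Pow(-15, -1), Rational(8, 9)), 2) = Pow(Add(Rational(-1, 15), Rational(8, 9)), 2) = Pow(Rational(37, 45), 2) = Rational(1369, 2025)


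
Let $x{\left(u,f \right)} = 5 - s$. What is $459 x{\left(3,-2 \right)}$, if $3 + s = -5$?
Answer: $5967$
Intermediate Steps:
$s = -8$ ($s = -3 - 5 = -8$)
$x{\left(u,f \right)} = 13$ ($x{\left(u,f \right)} = 5 - -8 = 5 + 8 = 13$)
$459 x{\left(3,-2 \right)} = 459 \cdot 13 = 5967$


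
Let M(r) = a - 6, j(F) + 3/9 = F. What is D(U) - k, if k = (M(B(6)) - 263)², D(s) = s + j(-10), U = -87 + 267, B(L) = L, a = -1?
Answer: -218191/3 ≈ -72730.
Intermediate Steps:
j(F) = -⅓ + F
U = 180
D(s) = -31/3 + s (D(s) = s + (-⅓ - 10) = s - 31/3 = -31/3 + s)
M(r) = -7 (M(r) = -1 - 6 = -7)
k = 72900 (k = (-7 - 263)² = (-270)² = 72900)
D(U) - k = (-31/3 + 180) - 1*72900 = 509/3 - 72900 = -218191/3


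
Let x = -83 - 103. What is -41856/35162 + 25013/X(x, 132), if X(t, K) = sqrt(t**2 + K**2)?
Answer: -20928/17581 + 25013*sqrt(5)/510 ≈ 108.48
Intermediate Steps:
x = -186
X(t, K) = sqrt(K**2 + t**2)
-41856/35162 + 25013/X(x, 132) = -41856/35162 + 25013/(sqrt(132**2 + (-186)**2)) = -41856*1/35162 + 25013/(sqrt(17424 + 34596)) = -20928/17581 + 25013/(sqrt(52020)) = -20928/17581 + 25013/((102*sqrt(5))) = -20928/17581 + 25013*(sqrt(5)/510) = -20928/17581 + 25013*sqrt(5)/510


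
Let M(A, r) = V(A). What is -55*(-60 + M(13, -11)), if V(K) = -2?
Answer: 3410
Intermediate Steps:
M(A, r) = -2
-55*(-60 + M(13, -11)) = -55*(-60 - 2) = -55*(-62) = 3410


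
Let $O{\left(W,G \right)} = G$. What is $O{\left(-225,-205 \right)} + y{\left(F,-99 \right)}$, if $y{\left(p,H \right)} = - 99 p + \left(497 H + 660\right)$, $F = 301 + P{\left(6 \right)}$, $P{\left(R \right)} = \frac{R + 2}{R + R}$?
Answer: $-78613$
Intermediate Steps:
$P{\left(R \right)} = \frac{2 + R}{2 R}$
$F = \frac{905}{3}$ ($F = 301 + \frac{2 + 6}{2 \cdot 6} = 301 + \frac{1}{2} \cdot \frac{1}{6} \cdot 8 = 301 + \frac{2}{3} = \frac{905}{3} \approx 301.67$)
$y{\left(p,H \right)} = 660 - 99 p + 497 H$ ($y{\left(p,H \right)} = - 99 p + \left(660 + 497 H\right) = 660 - 99 p + 497 H$)
$O{\left(-225,-205 \right)} + y{\left(F,-99 \right)} = -205 + \left(660 - 29865 + 497 \left(-99\right)\right) = -205 - 78408 = -78613$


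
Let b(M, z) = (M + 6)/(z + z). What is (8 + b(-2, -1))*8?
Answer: 48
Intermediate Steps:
b(M, z) = (6 + M)/(2*z) (b(M, z) = (6 + M)/((2*z)) = (6 + M)*(1/(2*z)) = (6 + M)/(2*z))
(8 + b(-2, -1))*8 = (8 + (½)*(6 - 2)/(-1))*8 = (8 + (½)*(-1)*4)*8 = (8 - 2)*8 = 6*8 = 48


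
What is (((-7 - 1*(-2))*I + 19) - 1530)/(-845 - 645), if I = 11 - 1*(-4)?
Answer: 793/745 ≈ 1.0644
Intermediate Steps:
I = 15 (I = 11 + 4 = 15)
(((-7 - 1*(-2))*I + 19) - 1530)/(-845 - 645) = (((-7 - 1*(-2))*15 + 19) - 1530)/(-845 - 645) = (((-7 + 2)*15 + 19) - 1530)/(-1490) = ((-5*15 + 19) - 1530)*(-1/1490) = ((-75 + 19) - 1530)*(-1/1490) = (-56 - 1530)*(-1/1490) = -1586*(-1/1490) = 793/745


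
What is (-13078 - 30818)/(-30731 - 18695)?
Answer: 21948/24713 ≈ 0.88812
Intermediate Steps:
(-13078 - 30818)/(-30731 - 18695) = -43896/(-49426) = -43896*(-1/49426) = 21948/24713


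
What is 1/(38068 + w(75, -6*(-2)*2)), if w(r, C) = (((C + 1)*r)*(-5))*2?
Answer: 1/19318 ≈ 5.1765e-5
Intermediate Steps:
w(r, C) = -10*r*(1 + C) (w(r, C) = (((1 + C)*r)*(-5))*2 = ((r*(1 + C))*(-5))*2 = -5*r*(1 + C)*2 = -10*r*(1 + C))
1/(38068 + w(75, -6*(-2)*2)) = 1/(38068 - 10*75*(1 - 6*(-2)*2)) = 1/(38068 - 10*75*(1 + 12*2)) = 1/(38068 - 10*75*(1 + 24)) = 1/(38068 - 10*75*25) = 1/(38068 - 18750) = 1/19318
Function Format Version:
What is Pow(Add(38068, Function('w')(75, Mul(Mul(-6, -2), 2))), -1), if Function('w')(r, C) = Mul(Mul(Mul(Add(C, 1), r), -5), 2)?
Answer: Rational(1, 19318) ≈ 5.1765e-5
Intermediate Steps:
Function('w')(r, C) = Mul(-10, r, Add(1, C)) (Function('w')(r, C) = Mul(Mul(Mul(Add(1, C), r), -5), 2) = Mul(Mul(Mul(r, Add(1, C)), -5), 2) = Mul(Mul(-5, r, Add(1, C)), 2) = Mul(-10, r, Add(1, C)))
Pow(Add(38068, Function('w')(75, Mul(Mul(-6, -2), 2))), -1) = Pow(Add(38068, Mul(-10, 75, Add(1, Mul(Mul(-6, -2), 2)))), -1) = Pow(Add(38068, Mul(-10, 75, Add(1, Mul(12, 2)))), -1) = Pow(Add(38068, Mul(-10, 75, Add(1, 24))), -1) = Pow(Add(38068, Mul(-10, 75, 25)), -1) = Pow(Add(38068, -18750), -1) = Pow(19318, -1) = Rational(1, 19318)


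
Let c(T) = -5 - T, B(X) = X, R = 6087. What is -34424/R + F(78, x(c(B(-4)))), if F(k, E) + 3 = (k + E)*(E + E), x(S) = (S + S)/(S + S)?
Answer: 909061/6087 ≈ 149.34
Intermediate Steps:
x(S) = 1 (x(S) = (2*S)/((2*S)) = (2*S)*(1/(2*S)) = 1)
F(k, E) = -3 + 2*E*(E + k) (F(k, E) = -3 + (k + E)*(E + E) = -3 + (E + k)*(2*E) = -3 + 2*E*(E + k))
-34424/R + F(78, x(c(B(-4)))) = -34424/6087 + (-3 + 2*1**2 + 2*1*78) = -34424*1/6087 + (-3 + 2*1 + 156) = -34424/6087 + (-3 + 2 + 156) = -34424/6087 + 155 = 909061/6087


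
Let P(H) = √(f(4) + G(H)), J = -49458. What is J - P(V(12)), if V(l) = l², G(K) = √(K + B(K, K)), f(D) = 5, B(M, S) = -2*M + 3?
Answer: -49458 - √(5 + I*√141) ≈ -49461.0 - 1.9855*I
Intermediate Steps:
B(M, S) = 3 - 2*M
G(K) = √(3 - K) (G(K) = √(K + (3 - 2*K)) = √(3 - K))
P(H) = √(5 + √(3 - H))
J - P(V(12)) = -49458 - √(5 + √(3 - 1*12²)) = -49458 - √(5 + √(3 - 1*144)) = -49458 - √(5 + √(3 - 144)) = -49458 - √(5 + √(-141)) = -49458 - √(5 + I*√141)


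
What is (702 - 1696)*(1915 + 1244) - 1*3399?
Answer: -3143445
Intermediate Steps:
(702 - 1696)*(1915 + 1244) - 1*3399 = -994*3159 - 3399 = -3140046 - 3399 = -3143445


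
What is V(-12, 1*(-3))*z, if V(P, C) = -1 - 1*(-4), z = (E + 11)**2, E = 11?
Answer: 1452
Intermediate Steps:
z = 484 (z = (11 + 11)**2 = 22**2 = 484)
V(P, C) = 3 (V(P, C) = -1 + 4 = 3)
V(-12, 1*(-3))*z = 3*484 = 1452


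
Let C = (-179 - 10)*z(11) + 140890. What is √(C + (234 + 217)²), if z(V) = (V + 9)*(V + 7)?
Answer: √276251 ≈ 525.60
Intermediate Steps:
z(V) = (7 + V)*(9 + V) (z(V) = (9 + V)*(7 + V) = (7 + V)*(9 + V))
C = 72850 (C = (-179 - 10)*(63 + 11² + 16*11) + 140890 = -189*(63 + 121 + 176) + 140890 = -189*360 + 140890 = -68040 + 140890 = 72850)
√(C + (234 + 217)²) = √(72850 + (234 + 217)²) = √(72850 + 451²) = √(72850 + 203401) = √276251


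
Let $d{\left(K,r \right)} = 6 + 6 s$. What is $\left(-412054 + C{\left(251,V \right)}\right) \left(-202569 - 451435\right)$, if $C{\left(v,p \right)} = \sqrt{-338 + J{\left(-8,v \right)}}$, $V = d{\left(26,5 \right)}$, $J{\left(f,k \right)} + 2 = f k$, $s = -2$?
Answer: $269484964216 - 1308008 i \sqrt{587} \approx 2.6949 \cdot 10^{11} - 3.1691 \cdot 10^{7} i$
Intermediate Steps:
$d{\left(K,r \right)} = -6$ ($d{\left(K,r \right)} = 6 + 6 \left(-2\right) = 6 - 12 = -6$)
$J{\left(f,k \right)} = -2 + f k$
$V = -6$
$C{\left(v,p \right)} = \sqrt{-340 - 8 v}$ ($C{\left(v,p \right)} = \sqrt{-338 - \left(2 + 8 v\right)} = \sqrt{-340 - 8 v}$)
$\left(-412054 + C{\left(251,V \right)}\right) \left(-202569 - 451435\right) = \left(-412054 + 2 \sqrt{-85 - 502}\right) \left(-202569 - 451435\right) = \left(-412054 + 2 \sqrt{-85 - 502}\right) \left(-654004\right) = \left(-412054 + 2 \sqrt{-587}\right) \left(-654004\right) = \left(-412054 + 2 i \sqrt{587}\right) \left(-654004\right) = 269484964216 - 1308008 i \sqrt{587}$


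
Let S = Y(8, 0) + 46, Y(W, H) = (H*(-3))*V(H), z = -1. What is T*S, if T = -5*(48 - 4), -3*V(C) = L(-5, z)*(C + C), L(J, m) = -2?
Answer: -10120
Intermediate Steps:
V(C) = 4*C/3 (V(C) = -(-2)*(C + C)/3 = -(-2)*2*C/3 = -(-4)*C/3 = 4*C/3)
Y(W, H) = -4*H**2 (Y(W, H) = (H*(-3))*(4*H/3) = (-3*H)*(4*H/3) = -4*H**2)
S = 46 (S = -4*0**2 + 46 = -4*0 + 46 = 0 + 46 = 46)
T = -220 (T = -5*44 = -220)
T*S = -220*46 = -10120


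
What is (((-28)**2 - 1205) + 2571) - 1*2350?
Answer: -200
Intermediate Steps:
(((-28)**2 - 1205) + 2571) - 1*2350 = ((784 - 1205) + 2571) - 2350 = (-421 + 2571) - 2350 = 2150 - 2350 = -200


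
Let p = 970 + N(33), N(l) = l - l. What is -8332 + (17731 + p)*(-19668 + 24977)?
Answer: 99275277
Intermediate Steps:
N(l) = 0
p = 970 (p = 970 + 0 = 970)
-8332 + (17731 + p)*(-19668 + 24977) = -8332 + (17731 + 970)*(-19668 + 24977) = -8332 + 18701*5309 = -8332 + 99283609 = 99275277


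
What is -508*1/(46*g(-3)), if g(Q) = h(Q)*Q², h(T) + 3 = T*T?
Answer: -127/621 ≈ -0.20451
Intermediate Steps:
h(T) = -3 + T² (h(T) = -3 + T*T = -3 + T²)
g(Q) = Q²*(-3 + Q²) (g(Q) = (-3 + Q²)*Q² = Q²*(-3 + Q²))
-508*1/(46*g(-3)) = -508*1/(414*(-3 + (-3)²)) = -508*1/(414*(-3 + 9)) = -508/((9*6)*46) = -508/(54*46) = -508/2484 = -508*1/2484 = -127/621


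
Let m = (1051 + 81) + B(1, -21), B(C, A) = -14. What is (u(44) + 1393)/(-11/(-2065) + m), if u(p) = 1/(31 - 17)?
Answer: 5753385/4617362 ≈ 1.2460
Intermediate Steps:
u(p) = 1/14
m = 1118 (m = (1051 + 81) - 14 = 1132 - 14 = 1118)
(u(44) + 1393)/(-11/(-2065) + m) = (1/14 + 1393)/(-11/(-2065) + 1118) = 19503/(14*(-11*(-1/2065) + 1118)) = 19503/(14*(11/2065 + 1118)) = 19503/(14*(2308681/2065)) = (19503/14)*(2065/2308681) = 5753385/4617362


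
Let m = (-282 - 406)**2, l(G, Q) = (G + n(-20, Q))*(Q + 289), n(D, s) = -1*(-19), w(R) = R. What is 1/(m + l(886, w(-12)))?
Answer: 1/724029 ≈ 1.3812e-6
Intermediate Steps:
n(D, s) = 19
l(G, Q) = (19 + G)*(289 + Q) (l(G, Q) = (G + 19)*(Q + 289) = (19 + G)*(289 + Q))
m = 473344 (m = (-688)**2 = 473344)
1/(m + l(886, w(-12))) = 1/(473344 + (5491 + 19*(-12) + 289*886 + 886*(-12))) = 1/(473344 + (5491 - 228 + 256054 - 10632)) = 1/(473344 + 250685) = 1/724029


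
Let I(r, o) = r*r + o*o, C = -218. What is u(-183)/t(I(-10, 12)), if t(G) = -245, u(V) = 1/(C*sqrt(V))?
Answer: -I*sqrt(183)/9774030 ≈ -1.3841e-6*I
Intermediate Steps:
I(r, o) = o**2 + r**2 (I(r, o) = r**2 + o**2 = o**2 + r**2)
u(V) = -1/(218*sqrt(V)) (u(V) = 1/(-218*sqrt(V)) = -1/(218*sqrt(V)))
u(-183)/t(I(-10, 12)) = -(-1)*I*sqrt(183)/39894/(-245) = -(-1)*I*sqrt(183)/39894*(-1/245) = (I*sqrt(183)/39894)*(-1/245) = -I*sqrt(183)/9774030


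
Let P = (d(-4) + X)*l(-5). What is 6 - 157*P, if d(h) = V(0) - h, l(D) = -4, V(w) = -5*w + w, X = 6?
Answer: 6286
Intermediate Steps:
V(w) = -4*w
d(h) = -h (d(h) = -4*0 - h = 0 - h = -h)
P = -40 (P = (-1*(-4) + 6)*(-4) = (4 + 6)*(-4) = 10*(-4) = -40)
6 - 157*P = 6 - 157*(-40) = 6 + 6280 = 6286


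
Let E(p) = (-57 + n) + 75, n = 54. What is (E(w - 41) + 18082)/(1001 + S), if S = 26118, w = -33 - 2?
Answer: 18154/27119 ≈ 0.66942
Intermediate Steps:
w = -35
E(p) = 72 (E(p) = (-57 + 54) + 75 = -3 + 75 = 72)
(E(w - 41) + 18082)/(1001 + S) = (72 + 18082)/(1001 + 26118) = 18154/27119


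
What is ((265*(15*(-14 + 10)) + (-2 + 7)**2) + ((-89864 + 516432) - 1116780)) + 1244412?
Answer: 538325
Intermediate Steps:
((265*(15*(-14 + 10)) + (-2 + 7)**2) + ((-89864 + 516432) - 1116780)) + 1244412 = ((265*(15*(-4)) + 5**2) + (426568 - 1116780)) + 1244412 = ((265*(-60) + 25) - 690212) + 1244412 = ((-15900 + 25) - 690212) + 1244412 = (-15875 - 690212) + 1244412 = -706087 + 1244412 = 538325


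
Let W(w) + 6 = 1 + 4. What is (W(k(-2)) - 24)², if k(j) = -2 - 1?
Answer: 625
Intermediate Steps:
k(j) = -3
W(w) = -1 (W(w) = -6 + (1 + 4) = -6 + 5 = -1)
(W(k(-2)) - 24)² = (-1 - 24)² = (-25)² = 625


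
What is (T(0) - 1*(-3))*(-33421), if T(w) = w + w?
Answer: -100263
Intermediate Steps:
T(w) = 2*w
(T(0) - 1*(-3))*(-33421) = (2*0 - 1*(-3))*(-33421) = (0 + 3)*(-33421) = 3*(-33421) = -100263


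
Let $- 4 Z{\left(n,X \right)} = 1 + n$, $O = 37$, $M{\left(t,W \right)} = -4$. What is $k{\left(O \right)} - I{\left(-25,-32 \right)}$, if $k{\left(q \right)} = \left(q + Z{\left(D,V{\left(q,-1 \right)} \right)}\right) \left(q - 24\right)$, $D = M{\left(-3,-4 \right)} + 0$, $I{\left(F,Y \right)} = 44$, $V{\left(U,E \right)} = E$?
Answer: $\frac{1787}{4} \approx 446.75$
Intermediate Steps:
$D = -4$ ($D = -4 + 0 = -4$)
$Z{\left(n,X \right)} = - \frac{1}{4} - \frac{n}{4}$ ($Z{\left(n,X \right)} = - \frac{1 + n}{4} = - \frac{1}{4} - \frac{n}{4}$)
$k{\left(q \right)} = \left(-24 + q\right) \left(\frac{3}{4} + q\right)$ ($k{\left(q \right)} = \left(q - - \frac{3}{4}\right) \left(q - 24\right) = \left(q + \left(- \frac{1}{4} + 1\right)\right) \left(-24 + q\right) = \left(q + \frac{3}{4}\right) \left(-24 + q\right) = \left(\frac{3}{4} + q\right) \left(-24 + q\right) = \left(-24 + q\right) \left(\frac{3}{4} + q\right)$)
$k{\left(O \right)} - I{\left(-25,-32 \right)} = \left(-18 + 37^{2} - \frac{3441}{4}\right) - 44 = \left(-18 + 1369 - \frac{3441}{4}\right) - 44 = \frac{1963}{4} - 44 = \frac{1787}{4}$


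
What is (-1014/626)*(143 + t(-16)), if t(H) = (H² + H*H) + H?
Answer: -323973/313 ≈ -1035.1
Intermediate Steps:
t(H) = H + 2*H² (t(H) = (H² + H²) + H = 2*H² + H = H + 2*H²)
(-1014/626)*(143 + t(-16)) = (-1014/626)*(143 - 16*(1 + 2*(-16))) = (-1014*1/626)*(143 - 16*(1 - 32)) = -507*(143 - 16*(-31))/313 = -507*(143 + 496)/313 = -507/313*639 = -323973/313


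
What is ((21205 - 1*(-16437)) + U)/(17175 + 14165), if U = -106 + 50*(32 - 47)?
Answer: 18393/15670 ≈ 1.1738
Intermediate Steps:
U = -856 (U = -106 + 50*(-15) = -106 - 750 = -856)
((21205 - 1*(-16437)) + U)/(17175 + 14165) = ((21205 - 1*(-16437)) - 856)/(17175 + 14165) = ((21205 + 16437) - 856)/31340 = (37642 - 856)*(1/31340) = 36786*(1/31340) = 18393/15670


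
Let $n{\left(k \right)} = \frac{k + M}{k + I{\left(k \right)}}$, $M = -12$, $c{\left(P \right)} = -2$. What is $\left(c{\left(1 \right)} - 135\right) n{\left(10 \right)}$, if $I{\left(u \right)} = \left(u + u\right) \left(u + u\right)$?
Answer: $\frac{137}{205} \approx 0.66829$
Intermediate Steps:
$I{\left(u \right)} = 4 u^{2}$ ($I{\left(u \right)} = 2 u 2 u = 4 u^{2}$)
$n{\left(k \right)} = \frac{-12 + k}{k + 4 k^{2}}$ ($n{\left(k \right)} = \frac{k - 12}{k + 4 k^{2}} = \frac{-12 + k}{k + 4 k^{2}}$)
$\left(c{\left(1 \right)} - 135\right) n{\left(10 \right)} = \left(-2 - 135\right) \frac{-12 + 10}{10 \left(1 + 4 \cdot 10\right)} = - 137 \cdot \frac{1}{10} \frac{1}{1 + 40} \left(-2\right) = - 137 \cdot \frac{1}{10} \cdot \frac{1}{41} \left(-2\right) = \left(-137\right) \left(- \frac{1}{205}\right) = \frac{137}{205}$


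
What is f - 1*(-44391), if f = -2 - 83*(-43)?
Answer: 47958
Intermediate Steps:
f = 3567 (f = -2 + 3569 = 3567)
f - 1*(-44391) = 3567 - 1*(-44391) = 3567 + 44391 = 47958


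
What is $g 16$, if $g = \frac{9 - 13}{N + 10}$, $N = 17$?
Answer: $- \frac{64}{27} \approx -2.3704$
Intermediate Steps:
$g = - \frac{4}{27}$ ($g = \frac{9 - 13}{17 + 10} = - \frac{4}{27} \approx -0.14815$)
$g 16 = \left(- \frac{4}{27}\right) 16 = - \frac{64}{27}$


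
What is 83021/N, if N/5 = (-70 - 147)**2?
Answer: 83021/235445 ≈ 0.35261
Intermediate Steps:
N = 235445 (N = 5*(-70 - 147)**2 = 5*(-217)**2 = 5*47089 = 235445)
83021/N = 83021/235445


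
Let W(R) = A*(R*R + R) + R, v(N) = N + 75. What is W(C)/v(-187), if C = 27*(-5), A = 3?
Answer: -54135/112 ≈ -483.35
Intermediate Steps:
v(N) = 75 + N
C = -135
W(R) = 3*R**2 + 4*R (W(R) = 3*(R*R + R) + R = 3*(R**2 + R) + R = 3*(R + R**2) + R = (3*R + 3*R**2) + R = 3*R**2 + 4*R)
W(C)/v(-187) = (-135*(4 + 3*(-135)))/(75 - 187) = -135*(4 - 405)/(-112) = -135*(-401)*(-1/112) = 54135*(-1/112) = -54135/112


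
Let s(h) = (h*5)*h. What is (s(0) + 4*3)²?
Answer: 144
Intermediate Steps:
s(h) = 5*h² (s(h) = (5*h)*h = 5*h²)
(s(0) + 4*3)² = (5*0² + 4*3)² = (5*0 + 12)² = (0 + 12)² = 12² = 144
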